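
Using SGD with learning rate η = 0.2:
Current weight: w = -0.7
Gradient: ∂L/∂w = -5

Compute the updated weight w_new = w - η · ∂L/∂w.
w_new = 0.3

w_new = w - η·∂L/∂w = -0.7 - 0.2×(-5) = -0.7 - (-1) = 0.3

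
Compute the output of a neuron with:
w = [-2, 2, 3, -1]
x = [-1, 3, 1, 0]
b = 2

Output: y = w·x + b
y = 13

y = (-2)(-1) + (2)(3) + (3)(1) + (-1)(0) + 2 = 13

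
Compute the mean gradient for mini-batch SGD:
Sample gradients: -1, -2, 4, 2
Average gradient = 0.75

Average = (1/4)(-1 + -2 + 4 + 2) = 3/4 = 0.75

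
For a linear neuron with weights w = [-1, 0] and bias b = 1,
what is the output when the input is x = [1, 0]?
y = 0

y = (-1)(1) + (0)(0) + 1 = 0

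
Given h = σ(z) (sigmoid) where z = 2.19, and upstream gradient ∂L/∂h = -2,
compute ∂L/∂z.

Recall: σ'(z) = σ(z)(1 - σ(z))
∂L/∂z = -0.181

σ(2.19) = 0.8993
σ'(2.19) = σ(2.19)(1 - σ(2.19)) = 0.8993 × 0.1007 = 0.09052
∂L/∂z = ∂L/∂h · σ'(z) = -2 × 0.09052 = -0.181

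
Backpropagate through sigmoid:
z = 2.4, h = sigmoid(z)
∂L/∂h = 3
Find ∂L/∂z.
∂L/∂z = 0.2288

σ(2.4) = 0.9168
σ'(2.4) = σ(2.4)(1 - σ(2.4)) = 0.9168 × 0.08317 = 0.07625
∂L/∂z = ∂L/∂h · σ'(z) = 3 × 0.07625 = 0.2288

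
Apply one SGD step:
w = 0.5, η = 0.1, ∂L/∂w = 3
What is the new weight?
w_new = 0.2

w_new = w - η·∂L/∂w = 0.5 - 0.1×(3) = 0.5 - (0.3) = 0.2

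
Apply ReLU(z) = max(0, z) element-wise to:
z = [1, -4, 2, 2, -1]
h = [1, 0, 2, 2, 0]

ReLU applied element-wise: max(0,1)=1, max(0,-4)=0, max(0,2)=2, max(0,2)=2, max(0,-1)=0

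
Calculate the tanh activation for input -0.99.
-0.7574

tanh(-0.99) = (e^(-0.99) - e^(0.99))/(e^(-0.99) + e^(0.99)) = -0.7574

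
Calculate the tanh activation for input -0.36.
-0.3452

tanh(-0.36) = (e^(-0.36) - e^(0.36))/(e^(-0.36) + e^(0.36)) = -0.3452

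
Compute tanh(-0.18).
-0.1781

tanh(-0.18) = (e^(-0.18) - e^(0.18))/(e^(-0.18) + e^(0.18)) = -0.1781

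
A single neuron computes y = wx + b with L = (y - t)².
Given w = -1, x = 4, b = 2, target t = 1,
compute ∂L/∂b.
∂L/∂b = -6

y = wx + b = (-1)(4) + 2 = -2
∂L/∂y = 2(y - t) = 2(-2 - 1) = -6
∂y/∂b = 1
∂L/∂b = ∂L/∂y · ∂y/∂b = -6 × 1 = -6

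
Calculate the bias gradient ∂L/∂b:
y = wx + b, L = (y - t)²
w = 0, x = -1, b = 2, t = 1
∂L/∂b = 2

y = wx + b = (0)(-1) + 2 = 2
∂L/∂y = 2(y - t) = 2(2 - 1) = 2
∂y/∂b = 1
∂L/∂b = ∂L/∂y · ∂y/∂b = 2 × 1 = 2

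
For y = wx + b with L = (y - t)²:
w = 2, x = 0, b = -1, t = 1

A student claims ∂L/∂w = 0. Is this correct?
Correct

y = (2)(0) + -1 = -1
∂L/∂y = 2(y - t) = 2(-1 - 1) = -4
∂y/∂w = x = 0
∂L/∂w = -4 × 0 = 0

Claimed value: 0
Correct: The correct gradient is 0.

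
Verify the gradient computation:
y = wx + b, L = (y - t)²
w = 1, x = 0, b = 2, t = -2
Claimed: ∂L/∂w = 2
Incorrect

y = (1)(0) + 2 = 2
∂L/∂y = 2(y - t) = 2(2 - -2) = 8
∂y/∂w = x = 0
∂L/∂w = 8 × 0 = 0

Claimed value: 2
Incorrect: The correct gradient is 0.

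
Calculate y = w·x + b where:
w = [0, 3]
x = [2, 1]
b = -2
y = 1

y = (0)(2) + (3)(1) + -2 = 1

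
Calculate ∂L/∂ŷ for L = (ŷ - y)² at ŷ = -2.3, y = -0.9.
∂L/∂ŷ = -2.8

∂L/∂ŷ = 2(ŷ - y) = 2(-2.3 - -0.9) = 2(-1.4) = -2.8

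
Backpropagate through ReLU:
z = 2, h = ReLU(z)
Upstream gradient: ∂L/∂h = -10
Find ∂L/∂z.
∂L/∂z = -10

h = ReLU(2) = 2
Since z > 0: ∂h/∂z = 1
∂L/∂z = ∂L/∂h · ∂h/∂z = -10 × 1 = -10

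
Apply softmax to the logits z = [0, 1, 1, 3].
p = [0.0377, 0.1025, 0.1025, 0.7573]

exp(z) = [1, 2.718, 2.718, 20.09]
Sum = 26.52
p = [0.0377, 0.1025, 0.1025, 0.7573]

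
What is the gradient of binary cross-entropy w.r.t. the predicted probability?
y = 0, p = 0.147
∂L/∂p = 1.172

∂L/∂p = -y/p + (1-y)/(1-p) = 0 + 1/0.853 = 1.172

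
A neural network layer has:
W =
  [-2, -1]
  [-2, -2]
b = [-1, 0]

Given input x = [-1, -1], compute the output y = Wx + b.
y = [2, 4]

Wx = [-2×-1 + -1×-1, -2×-1 + -2×-1]
   = [3, 4]
y = Wx + b = [3 + -1, 4 + 0] = [2, 4]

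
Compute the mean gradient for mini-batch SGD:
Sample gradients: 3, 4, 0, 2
Average gradient = 2.25

Average = (1/4)(3 + 4 + 0 + 2) = 9/4 = 2.25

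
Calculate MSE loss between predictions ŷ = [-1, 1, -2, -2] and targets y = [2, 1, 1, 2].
MSE = 8.5

MSE = (1/4)((-1-2)² + (1-1)² + (-2-1)² + (-2-2)²) = (1/4)(9 + 0 + 9 + 16) = 8.5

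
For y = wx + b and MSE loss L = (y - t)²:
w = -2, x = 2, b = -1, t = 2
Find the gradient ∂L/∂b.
∂L/∂b = -14

y = wx + b = (-2)(2) + -1 = -5
∂L/∂y = 2(y - t) = 2(-5 - 2) = -14
∂y/∂b = 1
∂L/∂b = ∂L/∂y · ∂y/∂b = -14 × 1 = -14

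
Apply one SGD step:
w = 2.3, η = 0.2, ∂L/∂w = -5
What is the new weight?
w_new = 3.3

w_new = w - η·∂L/∂w = 2.3 - 0.2×(-5) = 2.3 - (-1) = 3.3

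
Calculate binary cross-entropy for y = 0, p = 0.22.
L = 0.2485

L = -0·log(0.22) - 1·log(0.78) = -log(0.78) = 0.2485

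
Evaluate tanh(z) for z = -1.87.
-0.9536

tanh(-1.87) = (e^(-1.87) - e^(1.87))/(e^(-1.87) + e^(1.87)) = -0.9536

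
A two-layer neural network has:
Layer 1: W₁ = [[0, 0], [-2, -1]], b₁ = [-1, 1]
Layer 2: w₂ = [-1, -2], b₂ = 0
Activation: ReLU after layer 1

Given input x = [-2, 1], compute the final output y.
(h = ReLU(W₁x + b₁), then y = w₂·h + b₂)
y = -8

Layer 1 pre-activation: z₁ = [-1, 4]
After ReLU: h = [0, 4]
Layer 2 output: y = -1×0 + -2×4 + 0 = -8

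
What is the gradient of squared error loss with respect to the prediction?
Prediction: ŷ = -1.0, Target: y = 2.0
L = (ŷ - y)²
∂L/∂ŷ = -6.0

∂L/∂ŷ = 2(ŷ - y) = 2(-1.0 - 2.0) = 2(-3.0) = -6.0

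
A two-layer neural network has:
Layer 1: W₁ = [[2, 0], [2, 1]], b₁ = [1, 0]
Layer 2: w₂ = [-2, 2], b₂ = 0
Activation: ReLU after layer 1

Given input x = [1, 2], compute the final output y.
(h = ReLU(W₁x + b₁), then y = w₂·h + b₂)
y = 2

Layer 1 pre-activation: z₁ = [3, 4]
After ReLU: h = [3, 4]
Layer 2 output: y = -2×3 + 2×4 + 0 = 2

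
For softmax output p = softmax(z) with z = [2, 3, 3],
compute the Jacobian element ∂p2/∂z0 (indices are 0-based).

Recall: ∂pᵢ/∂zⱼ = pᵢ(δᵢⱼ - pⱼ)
∂p2/∂z0 = -0.06561

p = softmax(z) = [0.1554, 0.4223, 0.4223]
p2 = 0.4223, p0 = 0.1554

∂p2/∂z0 = -p2 × p0 = -0.4223 × 0.1554 = -0.06561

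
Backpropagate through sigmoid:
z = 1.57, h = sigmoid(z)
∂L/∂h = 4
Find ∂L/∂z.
∂L/∂z = 0.5702

σ(1.57) = 0.8278
σ'(1.57) = σ(1.57)(1 - σ(1.57)) = 0.8278 × 0.1722 = 0.1426
∂L/∂z = ∂L/∂h · σ'(z) = 4 × 0.1426 = 0.5702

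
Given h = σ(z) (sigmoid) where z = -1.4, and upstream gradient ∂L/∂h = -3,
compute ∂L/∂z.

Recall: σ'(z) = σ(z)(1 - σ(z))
∂L/∂z = -0.4761

σ(-1.4) = 0.1978
σ'(-1.4) = σ(-1.4)(1 - σ(-1.4)) = 0.1978 × 0.8022 = 0.1587
∂L/∂z = ∂L/∂h · σ'(z) = -3 × 0.1587 = -0.4761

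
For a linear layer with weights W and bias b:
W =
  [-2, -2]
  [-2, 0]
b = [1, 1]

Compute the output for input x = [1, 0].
y = [-1, -1]

Wx = [-2×1 + -2×0, -2×1 + 0×0]
   = [-2, -2]
y = Wx + b = [-2 + 1, -2 + 1] = [-1, -1]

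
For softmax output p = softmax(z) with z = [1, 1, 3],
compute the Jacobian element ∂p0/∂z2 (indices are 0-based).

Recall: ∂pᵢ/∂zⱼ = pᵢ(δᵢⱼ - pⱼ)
∂p0/∂z2 = -0.08382

p = softmax(z) = [0.1065, 0.1065, 0.787]
p0 = 0.1065, p2 = 0.787

∂p0/∂z2 = -p0 × p2 = -0.1065 × 0.787 = -0.08382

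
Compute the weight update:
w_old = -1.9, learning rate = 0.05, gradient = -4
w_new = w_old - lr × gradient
w_new = -1.7

w_new = w - η·∂L/∂w = -1.9 - 0.05×(-4) = -1.9 - (-0.2) = -1.7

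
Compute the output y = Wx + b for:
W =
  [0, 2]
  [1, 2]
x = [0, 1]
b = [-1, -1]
y = [1, 1]

Wx = [0×0 + 2×1, 1×0 + 2×1]
   = [2, 2]
y = Wx + b = [2 + -1, 2 + -1] = [1, 1]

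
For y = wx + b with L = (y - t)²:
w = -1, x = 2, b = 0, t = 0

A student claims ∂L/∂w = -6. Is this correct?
Incorrect

y = (-1)(2) + 0 = -2
∂L/∂y = 2(y - t) = 2(-2 - 0) = -4
∂y/∂w = x = 2
∂L/∂w = -4 × 2 = -8

Claimed value: -6
Incorrect: The correct gradient is -8.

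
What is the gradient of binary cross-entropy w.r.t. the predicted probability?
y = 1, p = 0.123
∂L/∂p = -8.13

∂L/∂p = -y/p + (1-y)/(1-p) = -1/0.123 + 0 = -8.13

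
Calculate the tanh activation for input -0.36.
-0.3452

tanh(-0.36) = (e^(-0.36) - e^(0.36))/(e^(-0.36) + e^(0.36)) = -0.3452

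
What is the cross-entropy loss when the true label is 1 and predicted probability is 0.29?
L = 1.238

L = -1·log(0.29) - 0·log(0.71) = -log(0.29) = 1.238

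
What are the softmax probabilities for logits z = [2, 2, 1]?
p = [0.4223, 0.4223, 0.1554]

exp(z) = [7.389, 7.389, 2.718]
Sum = 17.5
p = [0.4223, 0.4223, 0.1554]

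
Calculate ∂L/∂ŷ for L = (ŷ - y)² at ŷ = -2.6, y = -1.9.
∂L/∂ŷ = -1.4

∂L/∂ŷ = 2(ŷ - y) = 2(-2.6 - -1.9) = 2(-0.7) = -1.4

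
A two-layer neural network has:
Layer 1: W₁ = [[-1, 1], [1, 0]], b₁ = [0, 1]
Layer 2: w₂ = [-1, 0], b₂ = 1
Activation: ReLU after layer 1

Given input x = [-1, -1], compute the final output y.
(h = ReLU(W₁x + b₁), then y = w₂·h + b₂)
y = 1

Layer 1 pre-activation: z₁ = [0, 0]
After ReLU: h = [0, 0]
Layer 2 output: y = -1×0 + 0×0 + 1 = 1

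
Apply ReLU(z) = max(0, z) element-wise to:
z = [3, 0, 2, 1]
h = [3, 0, 2, 1]

ReLU applied element-wise: max(0,3)=3, max(0,0)=0, max(0,2)=2, max(0,1)=1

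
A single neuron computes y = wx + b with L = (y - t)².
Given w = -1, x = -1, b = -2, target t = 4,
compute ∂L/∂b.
∂L/∂b = -10

y = wx + b = (-1)(-1) + -2 = -1
∂L/∂y = 2(y - t) = 2(-1 - 4) = -10
∂y/∂b = 1
∂L/∂b = ∂L/∂y · ∂y/∂b = -10 × 1 = -10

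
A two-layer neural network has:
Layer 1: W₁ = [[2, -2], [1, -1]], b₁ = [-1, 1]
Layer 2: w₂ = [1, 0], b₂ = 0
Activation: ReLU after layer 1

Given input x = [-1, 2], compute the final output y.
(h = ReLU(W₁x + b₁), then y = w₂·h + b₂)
y = 0

Layer 1 pre-activation: z₁ = [-7, -2]
After ReLU: h = [0, 0]
Layer 2 output: y = 1×0 + 0×0 + 0 = 0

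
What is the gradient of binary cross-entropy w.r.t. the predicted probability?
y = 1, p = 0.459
∂L/∂p = -2.179

∂L/∂p = -y/p + (1-y)/(1-p) = -1/0.459 + 0 = -2.179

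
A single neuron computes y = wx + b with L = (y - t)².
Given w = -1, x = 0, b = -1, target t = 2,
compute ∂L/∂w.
∂L/∂w = 0

y = wx + b = (-1)(0) + -1 = -1
∂L/∂y = 2(y - t) = 2(-1 - 2) = -6
∂y/∂w = x = 0
∂L/∂w = ∂L/∂y · ∂y/∂w = -6 × 0 = 0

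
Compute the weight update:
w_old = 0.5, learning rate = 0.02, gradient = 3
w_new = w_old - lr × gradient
w_new = 0.44

w_new = w - η·∂L/∂w = 0.5 - 0.02×(3) = 0.5 - (0.06) = 0.44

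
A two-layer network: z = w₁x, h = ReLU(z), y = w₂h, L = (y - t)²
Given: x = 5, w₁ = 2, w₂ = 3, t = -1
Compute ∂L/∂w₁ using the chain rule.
∂L/∂w₁ = 930

Forward pass:
z = w₁x = 2×5 = 10
h = ReLU(10) = 10
y = w₂h = 3×10 = 30

Backward pass:
∂L/∂y = 2(y - t) = 2(30 - -1) = 62
∂y/∂h = w₂ = 3
∂h/∂z = 1 (ReLU derivative)
∂z/∂w₁ = x = 5

∂L/∂w₁ = 62 × 3 × 1 × 5 = 930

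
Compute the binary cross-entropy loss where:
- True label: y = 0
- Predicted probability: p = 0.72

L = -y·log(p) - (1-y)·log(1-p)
L = 1.273

L = -0·log(0.72) - 1·log(0.28) = -log(0.28) = 1.273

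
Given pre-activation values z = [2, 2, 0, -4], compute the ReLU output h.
h = [2, 2, 0, 0]

ReLU applied element-wise: max(0,2)=2, max(0,2)=2, max(0,0)=0, max(0,-4)=0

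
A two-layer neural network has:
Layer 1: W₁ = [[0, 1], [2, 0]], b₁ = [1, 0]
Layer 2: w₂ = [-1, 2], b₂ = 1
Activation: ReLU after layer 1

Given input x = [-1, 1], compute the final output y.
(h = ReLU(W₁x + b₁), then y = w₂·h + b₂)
y = -1

Layer 1 pre-activation: z₁ = [2, -2]
After ReLU: h = [2, 0]
Layer 2 output: y = -1×2 + 2×0 + 1 = -1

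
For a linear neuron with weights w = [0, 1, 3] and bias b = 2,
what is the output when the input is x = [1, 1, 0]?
y = 3

y = (0)(1) + (1)(1) + (3)(0) + 2 = 3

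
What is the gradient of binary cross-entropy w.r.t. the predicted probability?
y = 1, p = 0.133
∂L/∂p = -7.519

∂L/∂p = -y/p + (1-y)/(1-p) = -1/0.133 + 0 = -7.519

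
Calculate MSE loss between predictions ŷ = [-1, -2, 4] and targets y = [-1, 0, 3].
MSE = 1.667

MSE = (1/3)((-1--1)² + (-2-0)² + (4-3)²) = (1/3)(0 + 4 + 1) = 1.667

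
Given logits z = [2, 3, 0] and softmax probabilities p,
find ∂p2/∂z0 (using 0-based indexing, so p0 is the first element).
∂p2/∂z0 = -0.009113

p = softmax(z) = [0.2595, 0.7054, 0.03512]
p2 = 0.03512, p0 = 0.2595

∂p2/∂z0 = -p2 × p0 = -0.03512 × 0.2595 = -0.009113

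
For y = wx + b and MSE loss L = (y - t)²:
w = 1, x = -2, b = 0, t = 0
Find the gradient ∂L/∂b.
∂L/∂b = -4

y = wx + b = (1)(-2) + 0 = -2
∂L/∂y = 2(y - t) = 2(-2 - 0) = -4
∂y/∂b = 1
∂L/∂b = ∂L/∂y · ∂y/∂b = -4 × 1 = -4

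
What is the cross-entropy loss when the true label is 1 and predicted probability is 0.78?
L = 0.2485

L = -1·log(0.78) - 0·log(0.22) = -log(0.78) = 0.2485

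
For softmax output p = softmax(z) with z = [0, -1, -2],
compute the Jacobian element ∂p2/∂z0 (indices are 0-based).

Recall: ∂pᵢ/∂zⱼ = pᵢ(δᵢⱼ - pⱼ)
∂p2/∂z0 = -0.05989

p = softmax(z) = [0.6652, 0.2447, 0.09003]
p2 = 0.09003, p0 = 0.6652

∂p2/∂z0 = -p2 × p0 = -0.09003 × 0.6652 = -0.05989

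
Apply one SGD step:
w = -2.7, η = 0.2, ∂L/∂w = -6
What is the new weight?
w_new = -1.5

w_new = w - η·∂L/∂w = -2.7 - 0.2×(-6) = -2.7 - (-1.2) = -1.5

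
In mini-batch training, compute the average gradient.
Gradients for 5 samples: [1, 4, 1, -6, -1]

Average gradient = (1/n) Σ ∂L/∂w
Average gradient = -0.2

Average = (1/5)(1 + 4 + 1 + -6 + -1) = -1/5 = -0.2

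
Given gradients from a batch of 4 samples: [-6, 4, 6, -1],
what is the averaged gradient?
Average gradient = 0.75

Average = (1/4)(-6 + 4 + 6 + -1) = 3/4 = 0.75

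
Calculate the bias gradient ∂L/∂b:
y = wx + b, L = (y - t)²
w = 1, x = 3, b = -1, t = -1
∂L/∂b = 6

y = wx + b = (1)(3) + -1 = 2
∂L/∂y = 2(y - t) = 2(2 - -1) = 6
∂y/∂b = 1
∂L/∂b = ∂L/∂y · ∂y/∂b = 6 × 1 = 6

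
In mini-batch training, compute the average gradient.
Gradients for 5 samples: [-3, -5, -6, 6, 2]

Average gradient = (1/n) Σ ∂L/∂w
Average gradient = -1.2

Average = (1/5)(-3 + -5 + -6 + 6 + 2) = -6/5 = -1.2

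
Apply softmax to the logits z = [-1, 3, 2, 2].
p = [0.0104, 0.5701, 0.2097, 0.2097]

exp(z) = [0.3679, 20.09, 7.389, 7.389]
Sum = 35.23
p = [0.0104, 0.5701, 0.2097, 0.2097]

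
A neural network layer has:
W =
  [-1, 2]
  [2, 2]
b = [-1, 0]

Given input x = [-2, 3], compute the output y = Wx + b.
y = [7, 2]

Wx = [-1×-2 + 2×3, 2×-2 + 2×3]
   = [8, 2]
y = Wx + b = [8 + -1, 2 + 0] = [7, 2]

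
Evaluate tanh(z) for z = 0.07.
0.06989

tanh(0.07) = (e^(0.07) - e^(-0.07))/(e^(0.07) + e^(-0.07)) = 0.06989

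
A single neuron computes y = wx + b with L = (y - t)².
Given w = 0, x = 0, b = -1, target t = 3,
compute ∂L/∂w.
∂L/∂w = 0

y = wx + b = (0)(0) + -1 = -1
∂L/∂y = 2(y - t) = 2(-1 - 3) = -8
∂y/∂w = x = 0
∂L/∂w = ∂L/∂y · ∂y/∂w = -8 × 0 = 0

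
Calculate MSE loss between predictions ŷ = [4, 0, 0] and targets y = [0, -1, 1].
MSE = 6

MSE = (1/3)((4-0)² + (0--1)² + (0-1)²) = (1/3)(16 + 1 + 1) = 6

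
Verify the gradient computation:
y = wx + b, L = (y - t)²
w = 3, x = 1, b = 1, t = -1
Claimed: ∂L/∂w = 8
Incorrect

y = (3)(1) + 1 = 4
∂L/∂y = 2(y - t) = 2(4 - -1) = 10
∂y/∂w = x = 1
∂L/∂w = 10 × 1 = 10

Claimed value: 8
Incorrect: The correct gradient is 10.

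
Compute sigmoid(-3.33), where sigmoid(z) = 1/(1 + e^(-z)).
0.03456

sigmoid(-3.33) = 1/(1 + e^(3.33)) = 1/(1 + 27.94) = 0.03456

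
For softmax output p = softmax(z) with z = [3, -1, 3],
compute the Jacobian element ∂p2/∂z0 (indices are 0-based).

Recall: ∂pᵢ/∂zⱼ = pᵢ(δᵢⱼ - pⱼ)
∂p2/∂z0 = -0.2455

p = softmax(z) = [0.4955, 0.009075, 0.4955]
p2 = 0.4955, p0 = 0.4955

∂p2/∂z0 = -p2 × p0 = -0.4955 × 0.4955 = -0.2455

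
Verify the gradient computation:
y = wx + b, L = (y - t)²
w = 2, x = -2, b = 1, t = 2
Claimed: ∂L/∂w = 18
Incorrect

y = (2)(-2) + 1 = -3
∂L/∂y = 2(y - t) = 2(-3 - 2) = -10
∂y/∂w = x = -2
∂L/∂w = -10 × -2 = 20

Claimed value: 18
Incorrect: The correct gradient is 20.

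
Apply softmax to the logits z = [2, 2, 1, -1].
p = [0.4136, 0.4136, 0.1522, 0.0206]

exp(z) = [7.389, 7.389, 2.718, 0.3679]
Sum = 17.86
p = [0.4136, 0.4136, 0.1522, 0.0206]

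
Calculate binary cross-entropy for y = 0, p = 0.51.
L = 0.7133

L = -0·log(0.51) - 1·log(0.49) = -log(0.49) = 0.7133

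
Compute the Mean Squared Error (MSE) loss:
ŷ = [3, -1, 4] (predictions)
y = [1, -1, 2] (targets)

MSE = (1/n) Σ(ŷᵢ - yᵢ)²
MSE = 2.667

MSE = (1/3)((3-1)² + (-1--1)² + (4-2)²) = (1/3)(4 + 0 + 4) = 2.667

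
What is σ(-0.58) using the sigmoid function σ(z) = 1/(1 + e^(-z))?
0.3589

sigmoid(-0.58) = 1/(1 + e^(0.58)) = 1/(1 + 1.786) = 0.3589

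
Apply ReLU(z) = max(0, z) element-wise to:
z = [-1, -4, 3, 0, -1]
h = [0, 0, 3, 0, 0]

ReLU applied element-wise: max(0,-1)=0, max(0,-4)=0, max(0,3)=3, max(0,0)=0, max(0,-1)=0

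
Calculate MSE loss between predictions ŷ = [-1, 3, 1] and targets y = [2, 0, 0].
MSE = 6.333

MSE = (1/3)((-1-2)² + (3-0)² + (1-0)²) = (1/3)(9 + 9 + 1) = 6.333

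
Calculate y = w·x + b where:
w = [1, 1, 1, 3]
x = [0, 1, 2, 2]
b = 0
y = 9

y = (1)(0) + (1)(1) + (1)(2) + (3)(2) + 0 = 9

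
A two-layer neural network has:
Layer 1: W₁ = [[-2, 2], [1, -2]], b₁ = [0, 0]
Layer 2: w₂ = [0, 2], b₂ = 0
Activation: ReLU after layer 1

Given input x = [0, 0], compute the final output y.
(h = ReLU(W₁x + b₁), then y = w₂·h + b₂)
y = 0

Layer 1 pre-activation: z₁ = [0, 0]
After ReLU: h = [0, 0]
Layer 2 output: y = 0×0 + 2×0 + 0 = 0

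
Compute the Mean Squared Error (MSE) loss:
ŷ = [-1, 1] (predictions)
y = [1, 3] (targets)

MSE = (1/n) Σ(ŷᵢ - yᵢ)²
MSE = 4

MSE = (1/2)((-1-1)² + (1-3)²) = (1/2)(4 + 4) = 4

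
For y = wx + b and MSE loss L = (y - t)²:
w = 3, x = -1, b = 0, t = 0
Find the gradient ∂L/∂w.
∂L/∂w = 6

y = wx + b = (3)(-1) + 0 = -3
∂L/∂y = 2(y - t) = 2(-3 - 0) = -6
∂y/∂w = x = -1
∂L/∂w = ∂L/∂y · ∂y/∂w = -6 × -1 = 6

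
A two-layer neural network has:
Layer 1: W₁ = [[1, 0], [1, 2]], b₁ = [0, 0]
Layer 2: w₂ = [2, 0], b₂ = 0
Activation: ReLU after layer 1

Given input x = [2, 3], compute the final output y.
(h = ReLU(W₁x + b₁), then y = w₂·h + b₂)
y = 4

Layer 1 pre-activation: z₁ = [2, 8]
After ReLU: h = [2, 8]
Layer 2 output: y = 2×2 + 0×8 + 0 = 4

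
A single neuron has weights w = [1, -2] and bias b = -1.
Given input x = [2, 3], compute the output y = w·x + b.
y = -5

y = (1)(2) + (-2)(3) + -1 = -5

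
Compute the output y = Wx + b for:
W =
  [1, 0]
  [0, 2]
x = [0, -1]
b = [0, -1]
y = [0, -3]

Wx = [1×0 + 0×-1, 0×0 + 2×-1]
   = [0, -2]
y = Wx + b = [0 + 0, -2 + -1] = [0, -3]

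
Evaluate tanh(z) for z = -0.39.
-0.3714

tanh(-0.39) = (e^(-0.39) - e^(0.39))/(e^(-0.39) + e^(0.39)) = -0.3714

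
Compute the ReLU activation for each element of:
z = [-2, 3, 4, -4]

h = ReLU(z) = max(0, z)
h = [0, 3, 4, 0]

ReLU applied element-wise: max(0,-2)=0, max(0,3)=3, max(0,4)=4, max(0,-4)=0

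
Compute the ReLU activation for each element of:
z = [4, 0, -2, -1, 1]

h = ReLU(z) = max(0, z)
h = [4, 0, 0, 0, 1]

ReLU applied element-wise: max(0,4)=4, max(0,0)=0, max(0,-2)=0, max(0,-1)=0, max(0,1)=1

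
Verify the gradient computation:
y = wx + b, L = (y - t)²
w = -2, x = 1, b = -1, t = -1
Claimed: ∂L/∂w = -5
Incorrect

y = (-2)(1) + -1 = -3
∂L/∂y = 2(y - t) = 2(-3 - -1) = -4
∂y/∂w = x = 1
∂L/∂w = -4 × 1 = -4

Claimed value: -5
Incorrect: The correct gradient is -4.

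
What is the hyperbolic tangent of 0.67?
0.585

tanh(0.67) = (e^(0.67) - e^(-0.67))/(e^(0.67) + e^(-0.67)) = 0.585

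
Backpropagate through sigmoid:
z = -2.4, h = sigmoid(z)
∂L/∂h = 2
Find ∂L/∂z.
∂L/∂z = 0.1525

σ(-2.4) = 0.08317
σ'(-2.4) = σ(-2.4)(1 - σ(-2.4)) = 0.08317 × 0.9168 = 0.07625
∂L/∂z = ∂L/∂h · σ'(z) = 2 × 0.07625 = 0.1525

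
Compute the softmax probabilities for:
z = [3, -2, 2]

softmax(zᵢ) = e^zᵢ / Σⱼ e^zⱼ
p = [0.7275, 0.0049, 0.2676]

exp(z) = [20.09, 0.1353, 7.389]
Sum = 27.61
p = [0.7275, 0.0049, 0.2676]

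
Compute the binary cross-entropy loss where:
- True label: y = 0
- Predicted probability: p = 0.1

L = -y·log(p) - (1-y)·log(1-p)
L = 0.1054

L = -0·log(0.1) - 1·log(0.9) = -log(0.9) = 0.1054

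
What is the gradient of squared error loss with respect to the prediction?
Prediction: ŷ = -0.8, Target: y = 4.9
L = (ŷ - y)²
∂L/∂ŷ = -11.4

∂L/∂ŷ = 2(ŷ - y) = 2(-0.8 - 4.9) = 2(-5.7) = -11.4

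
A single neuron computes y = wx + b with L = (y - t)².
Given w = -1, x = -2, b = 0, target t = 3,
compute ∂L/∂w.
∂L/∂w = 4

y = wx + b = (-1)(-2) + 0 = 2
∂L/∂y = 2(y - t) = 2(2 - 3) = -2
∂y/∂w = x = -2
∂L/∂w = ∂L/∂y · ∂y/∂w = -2 × -2 = 4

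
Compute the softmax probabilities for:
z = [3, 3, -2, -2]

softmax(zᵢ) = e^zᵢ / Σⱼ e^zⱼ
p = [0.4967, 0.4967, 0.0033, 0.0033]

exp(z) = [20.09, 20.09, 0.1353, 0.1353]
Sum = 40.44
p = [0.4967, 0.4967, 0.0033, 0.0033]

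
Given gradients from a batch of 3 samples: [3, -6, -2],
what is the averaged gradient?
Average gradient = -1.667

Average = (1/3)(3 + -6 + -2) = -5/3 = -1.667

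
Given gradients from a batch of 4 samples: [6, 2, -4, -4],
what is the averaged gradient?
Average gradient = 0

Average = (1/4)(6 + 2 + -4 + -4) = 0/4 = 0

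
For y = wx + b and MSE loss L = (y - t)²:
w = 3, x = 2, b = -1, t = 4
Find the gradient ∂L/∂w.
∂L/∂w = 4

y = wx + b = (3)(2) + -1 = 5
∂L/∂y = 2(y - t) = 2(5 - 4) = 2
∂y/∂w = x = 2
∂L/∂w = ∂L/∂y · ∂y/∂w = 2 × 2 = 4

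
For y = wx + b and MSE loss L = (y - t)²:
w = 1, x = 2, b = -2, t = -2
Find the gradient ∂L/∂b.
∂L/∂b = 4

y = wx + b = (1)(2) + -2 = 0
∂L/∂y = 2(y - t) = 2(0 - -2) = 4
∂y/∂b = 1
∂L/∂b = ∂L/∂y · ∂y/∂b = 4 × 1 = 4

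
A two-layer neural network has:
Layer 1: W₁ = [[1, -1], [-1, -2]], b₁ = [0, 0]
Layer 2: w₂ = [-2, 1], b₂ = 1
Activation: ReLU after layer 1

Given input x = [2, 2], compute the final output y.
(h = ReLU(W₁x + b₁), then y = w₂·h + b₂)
y = 1

Layer 1 pre-activation: z₁ = [0, -6]
After ReLU: h = [0, 0]
Layer 2 output: y = -2×0 + 1×0 + 1 = 1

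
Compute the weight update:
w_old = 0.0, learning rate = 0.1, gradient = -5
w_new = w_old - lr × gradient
w_new = 0.5

w_new = w - η·∂L/∂w = 0.0 - 0.1×(-5) = 0.0 - (-0.5) = 0.5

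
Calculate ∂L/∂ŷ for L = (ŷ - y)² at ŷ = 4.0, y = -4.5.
∂L/∂ŷ = 17.0

∂L/∂ŷ = 2(ŷ - y) = 2(4.0 - -4.5) = 2(8.5) = 17.0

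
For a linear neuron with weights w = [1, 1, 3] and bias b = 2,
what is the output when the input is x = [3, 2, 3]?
y = 16

y = (1)(3) + (1)(2) + (3)(3) + 2 = 16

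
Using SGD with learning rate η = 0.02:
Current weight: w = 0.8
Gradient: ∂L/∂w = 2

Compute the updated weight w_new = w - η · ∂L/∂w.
w_new = 0.76

w_new = w - η·∂L/∂w = 0.8 - 0.02×(2) = 0.8 - (0.04) = 0.76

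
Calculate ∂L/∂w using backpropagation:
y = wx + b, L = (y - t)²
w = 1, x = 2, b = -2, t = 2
∂L/∂w = -8

y = wx + b = (1)(2) + -2 = 0
∂L/∂y = 2(y - t) = 2(0 - 2) = -4
∂y/∂w = x = 2
∂L/∂w = ∂L/∂y · ∂y/∂w = -4 × 2 = -8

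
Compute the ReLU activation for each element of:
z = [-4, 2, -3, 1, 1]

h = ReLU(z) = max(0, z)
h = [0, 2, 0, 1, 1]

ReLU applied element-wise: max(0,-4)=0, max(0,2)=2, max(0,-3)=0, max(0,1)=1, max(0,1)=1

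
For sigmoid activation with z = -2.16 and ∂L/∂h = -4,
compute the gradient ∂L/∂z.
∂L/∂z = -0.3708

σ(-2.16) = 0.1034
σ'(-2.16) = σ(-2.16)(1 - σ(-2.16)) = 0.1034 × 0.8966 = 0.09271
∂L/∂z = ∂L/∂h · σ'(z) = -4 × 0.09271 = -0.3708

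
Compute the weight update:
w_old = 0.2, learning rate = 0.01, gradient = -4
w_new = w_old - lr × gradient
w_new = 0.24

w_new = w - η·∂L/∂w = 0.2 - 0.01×(-4) = 0.2 - (-0.04) = 0.24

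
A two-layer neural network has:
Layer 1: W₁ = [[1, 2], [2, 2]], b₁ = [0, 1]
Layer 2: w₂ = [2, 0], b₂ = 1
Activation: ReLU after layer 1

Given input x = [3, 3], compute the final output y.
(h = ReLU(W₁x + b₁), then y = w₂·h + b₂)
y = 19

Layer 1 pre-activation: z₁ = [9, 13]
After ReLU: h = [9, 13]
Layer 2 output: y = 2×9 + 0×13 + 1 = 19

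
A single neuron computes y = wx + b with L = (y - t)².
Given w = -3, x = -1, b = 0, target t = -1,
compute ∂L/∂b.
∂L/∂b = 8

y = wx + b = (-3)(-1) + 0 = 3
∂L/∂y = 2(y - t) = 2(3 - -1) = 8
∂y/∂b = 1
∂L/∂b = ∂L/∂y · ∂y/∂b = 8 × 1 = 8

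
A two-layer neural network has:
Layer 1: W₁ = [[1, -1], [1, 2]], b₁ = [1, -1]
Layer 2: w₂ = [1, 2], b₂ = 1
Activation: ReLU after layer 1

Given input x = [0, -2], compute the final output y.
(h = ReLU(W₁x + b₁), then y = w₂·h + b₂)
y = 4

Layer 1 pre-activation: z₁ = [3, -5]
After ReLU: h = [3, 0]
Layer 2 output: y = 1×3 + 2×0 + 1 = 4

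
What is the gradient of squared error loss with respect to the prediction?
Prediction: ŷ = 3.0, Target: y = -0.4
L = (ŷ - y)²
∂L/∂ŷ = 6.8

∂L/∂ŷ = 2(ŷ - y) = 2(3.0 - -0.4) = 2(3.4) = 6.8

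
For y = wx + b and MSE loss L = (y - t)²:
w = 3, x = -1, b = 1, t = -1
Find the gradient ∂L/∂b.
∂L/∂b = -2

y = wx + b = (3)(-1) + 1 = -2
∂L/∂y = 2(y - t) = 2(-2 - -1) = -2
∂y/∂b = 1
∂L/∂b = ∂L/∂y · ∂y/∂b = -2 × 1 = -2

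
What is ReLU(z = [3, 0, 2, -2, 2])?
h = [3, 0, 2, 0, 2]

ReLU applied element-wise: max(0,3)=3, max(0,0)=0, max(0,2)=2, max(0,-2)=0, max(0,2)=2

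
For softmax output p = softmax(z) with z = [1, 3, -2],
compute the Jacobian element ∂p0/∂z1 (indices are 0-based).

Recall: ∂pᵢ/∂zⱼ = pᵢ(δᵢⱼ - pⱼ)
∂p0/∂z1 = -0.1038

p = softmax(z) = [0.1185, 0.8756, 0.0059]
p0 = 0.1185, p1 = 0.8756

∂p0/∂z1 = -p0 × p1 = -0.1185 × 0.8756 = -0.1038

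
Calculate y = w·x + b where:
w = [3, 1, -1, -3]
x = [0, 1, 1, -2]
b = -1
y = 5

y = (3)(0) + (1)(1) + (-1)(1) + (-3)(-2) + -1 = 5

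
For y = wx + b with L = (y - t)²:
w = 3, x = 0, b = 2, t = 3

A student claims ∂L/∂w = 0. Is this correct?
Correct

y = (3)(0) + 2 = 2
∂L/∂y = 2(y - t) = 2(2 - 3) = -2
∂y/∂w = x = 0
∂L/∂w = -2 × 0 = 0

Claimed value: 0
Correct: The correct gradient is 0.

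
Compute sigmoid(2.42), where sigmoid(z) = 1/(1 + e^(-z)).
0.9183

sigmoid(2.42) = 1/(1 + e^(-2.42)) = 1/(1 + 0.08892) = 0.9183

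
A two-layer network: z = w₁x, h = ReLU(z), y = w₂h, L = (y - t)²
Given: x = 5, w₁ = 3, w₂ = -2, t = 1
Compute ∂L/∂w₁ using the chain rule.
∂L/∂w₁ = 620

Forward pass:
z = w₁x = 3×5 = 15
h = ReLU(15) = 15
y = w₂h = -2×15 = -30

Backward pass:
∂L/∂y = 2(y - t) = 2(-30 - 1) = -62
∂y/∂h = w₂ = -2
∂h/∂z = 1 (ReLU derivative)
∂z/∂w₁ = x = 5

∂L/∂w₁ = -62 × -2 × 1 × 5 = 620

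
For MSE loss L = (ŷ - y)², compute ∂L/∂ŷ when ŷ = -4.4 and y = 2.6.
∂L/∂ŷ = -14.0

∂L/∂ŷ = 2(ŷ - y) = 2(-4.4 - 2.6) = 2(-7.0) = -14.0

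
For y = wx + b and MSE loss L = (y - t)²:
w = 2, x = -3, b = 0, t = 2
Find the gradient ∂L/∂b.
∂L/∂b = -16

y = wx + b = (2)(-3) + 0 = -6
∂L/∂y = 2(y - t) = 2(-6 - 2) = -16
∂y/∂b = 1
∂L/∂b = ∂L/∂y · ∂y/∂b = -16 × 1 = -16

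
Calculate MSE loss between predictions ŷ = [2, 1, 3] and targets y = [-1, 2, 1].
MSE = 4.667

MSE = (1/3)((2--1)² + (1-2)² + (3-1)²) = (1/3)(9 + 1 + 4) = 4.667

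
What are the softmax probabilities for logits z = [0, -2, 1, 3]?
p = [0.0418, 0.0057, 0.1135, 0.839]

exp(z) = [1, 0.1353, 2.718, 20.09]
Sum = 23.94
p = [0.0418, 0.0057, 0.1135, 0.839]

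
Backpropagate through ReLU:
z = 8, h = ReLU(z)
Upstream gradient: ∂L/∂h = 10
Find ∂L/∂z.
∂L/∂z = 10

h = ReLU(8) = 8
Since z > 0: ∂h/∂z = 1
∂L/∂z = ∂L/∂h · ∂h/∂z = 10 × 1 = 10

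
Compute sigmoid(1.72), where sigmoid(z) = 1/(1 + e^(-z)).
0.8481

sigmoid(1.72) = 1/(1 + e^(-1.72)) = 1/(1 + 0.1791) = 0.8481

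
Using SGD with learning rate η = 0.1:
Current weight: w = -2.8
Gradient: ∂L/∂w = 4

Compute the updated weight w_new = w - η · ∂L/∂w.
w_new = -3.2

w_new = w - η·∂L/∂w = -2.8 - 0.1×(4) = -2.8 - (0.4) = -3.2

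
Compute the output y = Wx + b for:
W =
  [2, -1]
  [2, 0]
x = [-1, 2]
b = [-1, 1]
y = [-5, -1]

Wx = [2×-1 + -1×2, 2×-1 + 0×2]
   = [-4, -2]
y = Wx + b = [-4 + -1, -2 + 1] = [-5, -1]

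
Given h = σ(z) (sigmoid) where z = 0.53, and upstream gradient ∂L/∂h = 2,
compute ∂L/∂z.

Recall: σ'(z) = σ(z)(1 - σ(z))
∂L/∂z = 0.4665

σ(0.53) = 0.6295
σ'(0.53) = σ(0.53)(1 - σ(0.53)) = 0.6295 × 0.3705 = 0.2332
∂L/∂z = ∂L/∂h · σ'(z) = 2 × 0.2332 = 0.4665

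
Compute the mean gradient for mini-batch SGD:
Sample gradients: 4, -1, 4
Average gradient = 2.333

Average = (1/3)(4 + -1 + 4) = 7/3 = 2.333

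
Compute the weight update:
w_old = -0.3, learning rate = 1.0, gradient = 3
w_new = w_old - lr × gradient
w_new = -3.3

w_new = w - η·∂L/∂w = -0.3 - 1.0×(3) = -0.3 - (3) = -3.3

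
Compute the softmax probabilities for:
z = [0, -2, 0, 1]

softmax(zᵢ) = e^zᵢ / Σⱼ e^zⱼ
p = [0.206, 0.0279, 0.206, 0.5601]

exp(z) = [1, 0.1353, 1, 2.718]
Sum = 4.854
p = [0.206, 0.0279, 0.206, 0.5601]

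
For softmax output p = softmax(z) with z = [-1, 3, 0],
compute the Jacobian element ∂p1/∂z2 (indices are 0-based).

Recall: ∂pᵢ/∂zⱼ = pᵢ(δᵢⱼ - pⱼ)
∂p1/∂z2 = -0.04364

p = softmax(z) = [0.01715, 0.9362, 0.04661]
p1 = 0.9362, p2 = 0.04661

∂p1/∂z2 = -p1 × p2 = -0.9362 × 0.04661 = -0.04364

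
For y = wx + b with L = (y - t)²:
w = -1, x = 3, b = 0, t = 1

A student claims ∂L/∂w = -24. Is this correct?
Correct

y = (-1)(3) + 0 = -3
∂L/∂y = 2(y - t) = 2(-3 - 1) = -8
∂y/∂w = x = 3
∂L/∂w = -8 × 3 = -24

Claimed value: -24
Correct: The correct gradient is -24.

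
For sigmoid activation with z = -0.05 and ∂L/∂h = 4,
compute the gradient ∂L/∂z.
∂L/∂z = 0.9994

σ(-0.05) = 0.4875
σ'(-0.05) = σ(-0.05)(1 - σ(-0.05)) = 0.4875 × 0.5125 = 0.2498
∂L/∂z = ∂L/∂h · σ'(z) = 4 × 0.2498 = 0.9994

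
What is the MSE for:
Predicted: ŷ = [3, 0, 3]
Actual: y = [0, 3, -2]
MSE = 14.33

MSE = (1/3)((3-0)² + (0-3)² + (3--2)²) = (1/3)(9 + 9 + 25) = 14.33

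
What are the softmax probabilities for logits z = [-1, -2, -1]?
p = [0.4223, 0.1554, 0.4223]

exp(z) = [0.3679, 0.1353, 0.3679]
Sum = 0.8711
p = [0.4223, 0.1554, 0.4223]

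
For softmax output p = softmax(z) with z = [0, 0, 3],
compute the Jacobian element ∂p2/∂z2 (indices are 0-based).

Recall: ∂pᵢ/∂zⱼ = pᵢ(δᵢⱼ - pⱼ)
∂p2/∂z2 = 0.08236

p = softmax(z) = [0.04528, 0.04528, 0.9094]
p2 = 0.9094

∂p2/∂z2 = p2(1 - p2) = 0.9094 × (1 - 0.9094) = 0.08236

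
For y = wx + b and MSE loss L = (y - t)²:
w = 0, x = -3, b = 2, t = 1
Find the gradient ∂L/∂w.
∂L/∂w = -6

y = wx + b = (0)(-3) + 2 = 2
∂L/∂y = 2(y - t) = 2(2 - 1) = 2
∂y/∂w = x = -3
∂L/∂w = ∂L/∂y · ∂y/∂w = 2 × -3 = -6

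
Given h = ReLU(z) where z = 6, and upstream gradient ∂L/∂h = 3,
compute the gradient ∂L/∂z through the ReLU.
∂L/∂z = 3

h = ReLU(6) = 6
Since z > 0: ∂h/∂z = 1
∂L/∂z = ∂L/∂h · ∂h/∂z = 3 × 1 = 3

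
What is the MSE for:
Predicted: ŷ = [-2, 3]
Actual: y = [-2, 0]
MSE = 4.5

MSE = (1/2)((-2--2)² + (3-0)²) = (1/2)(0 + 9) = 4.5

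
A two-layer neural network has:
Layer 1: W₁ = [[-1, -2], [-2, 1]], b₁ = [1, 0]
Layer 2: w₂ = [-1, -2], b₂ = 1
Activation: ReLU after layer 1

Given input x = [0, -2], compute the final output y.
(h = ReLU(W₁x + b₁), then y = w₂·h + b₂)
y = -4

Layer 1 pre-activation: z₁ = [5, -2]
After ReLU: h = [5, 0]
Layer 2 output: y = -1×5 + -2×0 + 1 = -4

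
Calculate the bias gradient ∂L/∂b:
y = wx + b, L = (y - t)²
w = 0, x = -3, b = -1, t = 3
∂L/∂b = -8

y = wx + b = (0)(-3) + -1 = -1
∂L/∂y = 2(y - t) = 2(-1 - 3) = -8
∂y/∂b = 1
∂L/∂b = ∂L/∂y · ∂y/∂b = -8 × 1 = -8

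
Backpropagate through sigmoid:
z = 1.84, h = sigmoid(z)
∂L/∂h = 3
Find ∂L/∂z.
∂L/∂z = 0.3548

σ(1.84) = 0.8629
σ'(1.84) = σ(1.84)(1 - σ(1.84)) = 0.8629 × 0.1371 = 0.1183
∂L/∂z = ∂L/∂h · σ'(z) = 3 × 0.1183 = 0.3548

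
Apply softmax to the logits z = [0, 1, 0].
p = [0.2119, 0.5761, 0.2119]

exp(z) = [1, 2.718, 1]
Sum = 4.718
p = [0.2119, 0.5761, 0.2119]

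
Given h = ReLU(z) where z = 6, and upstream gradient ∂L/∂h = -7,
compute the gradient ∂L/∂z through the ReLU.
∂L/∂z = -7

h = ReLU(6) = 6
Since z > 0: ∂h/∂z = 1
∂L/∂z = ∂L/∂h · ∂h/∂z = -7 × 1 = -7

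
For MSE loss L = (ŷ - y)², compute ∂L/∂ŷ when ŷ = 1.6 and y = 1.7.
∂L/∂ŷ = -0.2

∂L/∂ŷ = 2(ŷ - y) = 2(1.6 - 1.7) = 2(-0.1) = -0.2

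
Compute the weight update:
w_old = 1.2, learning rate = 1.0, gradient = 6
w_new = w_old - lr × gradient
w_new = -4.8

w_new = w - η·∂L/∂w = 1.2 - 1.0×(6) = 1.2 - (6) = -4.8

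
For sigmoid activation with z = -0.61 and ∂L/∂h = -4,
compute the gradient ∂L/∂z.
∂L/∂z = -0.9125

σ(-0.61) = 0.3521
σ'(-0.61) = σ(-0.61)(1 - σ(-0.61)) = 0.3521 × 0.6479 = 0.2281
∂L/∂z = ∂L/∂h · σ'(z) = -4 × 0.2281 = -0.9125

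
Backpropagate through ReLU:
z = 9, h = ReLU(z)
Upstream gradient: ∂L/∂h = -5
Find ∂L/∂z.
∂L/∂z = -5

h = ReLU(9) = 9
Since z > 0: ∂h/∂z = 1
∂L/∂z = ∂L/∂h · ∂h/∂z = -5 × 1 = -5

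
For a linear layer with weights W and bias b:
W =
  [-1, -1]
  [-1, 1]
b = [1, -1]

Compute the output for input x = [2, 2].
y = [-3, -1]

Wx = [-1×2 + -1×2, -1×2 + 1×2]
   = [-4, 0]
y = Wx + b = [-4 + 1, 0 + -1] = [-3, -1]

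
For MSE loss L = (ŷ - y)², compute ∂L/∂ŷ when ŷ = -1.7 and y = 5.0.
∂L/∂ŷ = -13.4

∂L/∂ŷ = 2(ŷ - y) = 2(-1.7 - 5.0) = 2(-6.7) = -13.4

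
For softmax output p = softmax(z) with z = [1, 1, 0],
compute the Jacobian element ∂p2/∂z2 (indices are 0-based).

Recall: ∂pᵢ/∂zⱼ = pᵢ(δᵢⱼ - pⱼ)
∂p2/∂z2 = 0.1312

p = softmax(z) = [0.4223, 0.4223, 0.1554]
p2 = 0.1554

∂p2/∂z2 = p2(1 - p2) = 0.1554 × (1 - 0.1554) = 0.1312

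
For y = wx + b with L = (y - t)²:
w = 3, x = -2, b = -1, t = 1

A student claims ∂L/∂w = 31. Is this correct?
Incorrect

y = (3)(-2) + -1 = -7
∂L/∂y = 2(y - t) = 2(-7 - 1) = -16
∂y/∂w = x = -2
∂L/∂w = -16 × -2 = 32

Claimed value: 31
Incorrect: The correct gradient is 32.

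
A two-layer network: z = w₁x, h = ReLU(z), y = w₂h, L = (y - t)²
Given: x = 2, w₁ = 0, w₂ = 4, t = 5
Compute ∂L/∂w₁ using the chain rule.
∂L/∂w₁ = 0

Forward pass:
z = w₁x = 0×2 = 0
h = ReLU(0) = 0
y = w₂h = 4×0 = 0

Backward pass:
∂L/∂y = 2(y - t) = 2(0 - 5) = -10
∂y/∂h = w₂ = 4
∂h/∂z = 0 (ReLU derivative)
∂z/∂w₁ = x = 2

∂L/∂w₁ = -10 × 4 × 0 × 2 = 0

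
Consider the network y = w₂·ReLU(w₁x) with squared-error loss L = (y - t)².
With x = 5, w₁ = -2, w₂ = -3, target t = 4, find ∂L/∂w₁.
∂L/∂w₁ = 0

Forward pass:
z = w₁x = -2×5 = -10
h = ReLU(-10) = 0
y = w₂h = -3×0 = 0

Backward pass:
∂L/∂y = 2(y - t) = 2(0 - 4) = -8
∂y/∂h = w₂ = -3
∂h/∂z = 0 (ReLU derivative)
∂z/∂w₁ = x = 5

∂L/∂w₁ = -8 × -3 × 0 × 5 = 0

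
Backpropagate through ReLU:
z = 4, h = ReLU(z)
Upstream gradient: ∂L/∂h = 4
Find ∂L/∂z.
∂L/∂z = 4

h = ReLU(4) = 4
Since z > 0: ∂h/∂z = 1
∂L/∂z = ∂L/∂h · ∂h/∂z = 4 × 1 = 4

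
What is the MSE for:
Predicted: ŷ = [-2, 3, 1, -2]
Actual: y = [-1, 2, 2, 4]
MSE = 9.75

MSE = (1/4)((-2--1)² + (3-2)² + (1-2)² + (-2-4)²) = (1/4)(1 + 1 + 1 + 36) = 9.75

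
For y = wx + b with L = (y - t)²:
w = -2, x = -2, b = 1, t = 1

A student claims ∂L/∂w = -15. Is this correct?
Incorrect

y = (-2)(-2) + 1 = 5
∂L/∂y = 2(y - t) = 2(5 - 1) = 8
∂y/∂w = x = -2
∂L/∂w = 8 × -2 = -16

Claimed value: -15
Incorrect: The correct gradient is -16.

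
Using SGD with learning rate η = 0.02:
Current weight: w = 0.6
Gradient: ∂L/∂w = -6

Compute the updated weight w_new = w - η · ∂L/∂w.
w_new = 0.72

w_new = w - η·∂L/∂w = 0.6 - 0.02×(-6) = 0.6 - (-0.12) = 0.72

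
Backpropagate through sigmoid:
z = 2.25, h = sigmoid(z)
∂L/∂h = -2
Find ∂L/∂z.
∂L/∂z = -0.1725

σ(2.25) = 0.9047
σ'(2.25) = σ(2.25)(1 - σ(2.25)) = 0.9047 × 0.09535 = 0.08626
∂L/∂z = ∂L/∂h · σ'(z) = -2 × 0.08626 = -0.1725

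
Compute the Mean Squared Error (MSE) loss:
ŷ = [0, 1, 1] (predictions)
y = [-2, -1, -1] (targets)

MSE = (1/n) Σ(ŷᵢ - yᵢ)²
MSE = 4

MSE = (1/3)((0--2)² + (1--1)² + (1--1)²) = (1/3)(4 + 4 + 4) = 4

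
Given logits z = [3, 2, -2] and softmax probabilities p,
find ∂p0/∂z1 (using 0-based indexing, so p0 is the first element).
∂p0/∂z1 = -0.1947

p = softmax(z) = [0.7275, 0.2676, 0.004902]
p0 = 0.7275, p1 = 0.2676

∂p0/∂z1 = -p0 × p1 = -0.7275 × 0.2676 = -0.1947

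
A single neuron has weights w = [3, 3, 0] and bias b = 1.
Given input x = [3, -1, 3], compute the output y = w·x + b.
y = 7

y = (3)(3) + (3)(-1) + (0)(3) + 1 = 7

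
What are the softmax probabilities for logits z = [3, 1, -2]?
p = [0.8756, 0.1185, 0.0059]

exp(z) = [20.09, 2.718, 0.1353]
Sum = 22.94
p = [0.8756, 0.1185, 0.0059]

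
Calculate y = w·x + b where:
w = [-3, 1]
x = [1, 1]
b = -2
y = -4

y = (-3)(1) + (1)(1) + -2 = -4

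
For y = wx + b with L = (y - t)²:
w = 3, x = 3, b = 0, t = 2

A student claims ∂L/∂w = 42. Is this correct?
Correct

y = (3)(3) + 0 = 9
∂L/∂y = 2(y - t) = 2(9 - 2) = 14
∂y/∂w = x = 3
∂L/∂w = 14 × 3 = 42

Claimed value: 42
Correct: The correct gradient is 42.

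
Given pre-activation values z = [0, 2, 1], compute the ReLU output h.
h = [0, 2, 1]

ReLU applied element-wise: max(0,0)=0, max(0,2)=2, max(0,1)=1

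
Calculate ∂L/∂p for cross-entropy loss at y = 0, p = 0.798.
∂L/∂p = 4.95

∂L/∂p = -y/p + (1-y)/(1-p) = 0 + 1/0.202 = 4.95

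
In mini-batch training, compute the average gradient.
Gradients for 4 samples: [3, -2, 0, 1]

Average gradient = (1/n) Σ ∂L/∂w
Average gradient = 0.5

Average = (1/4)(3 + -2 + 0 + 1) = 2/4 = 0.5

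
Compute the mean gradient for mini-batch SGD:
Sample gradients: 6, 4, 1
Average gradient = 3.667

Average = (1/3)(6 + 4 + 1) = 11/3 = 3.667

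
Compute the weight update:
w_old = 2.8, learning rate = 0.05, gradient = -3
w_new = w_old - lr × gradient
w_new = 2.95

w_new = w - η·∂L/∂w = 2.8 - 0.05×(-3) = 2.8 - (-0.15) = 2.95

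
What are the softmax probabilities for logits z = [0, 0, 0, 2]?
p = [0.0963, 0.0963, 0.0963, 0.7112]

exp(z) = [1, 1, 1, 7.389]
Sum = 10.39
p = [0.0963, 0.0963, 0.0963, 0.7112]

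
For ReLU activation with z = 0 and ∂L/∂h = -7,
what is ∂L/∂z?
∂L/∂z = 0

h = ReLU(0) = 0
At z = 0: ∂h/∂z = 0 (by convention)
∂L/∂z = ∂L/∂h · ∂h/∂z = -7 × 0 = 0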